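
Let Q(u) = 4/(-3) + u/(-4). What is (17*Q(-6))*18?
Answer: 51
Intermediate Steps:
Q(u) = -4/3 - u/4 (Q(u) = 4*(-⅓) + u*(-¼) = -4/3 - u/4)
(17*Q(-6))*18 = (17*(-4/3 - ¼*(-6)))*18 = (17*(-4/3 + 3/2))*18 = (17*(⅙))*18 = (17/6)*18 = 51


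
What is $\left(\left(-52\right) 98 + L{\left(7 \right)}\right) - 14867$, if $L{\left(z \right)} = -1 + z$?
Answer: $-19957$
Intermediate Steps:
$\left(\left(-52\right) 98 + L{\left(7 \right)}\right) - 14867 = \left(\left(-52\right) 98 + \left(-1 + 7\right)\right) - 14867 = \left(-5096 + 6\right) - 14867 = -5090 - 14867 = -19957$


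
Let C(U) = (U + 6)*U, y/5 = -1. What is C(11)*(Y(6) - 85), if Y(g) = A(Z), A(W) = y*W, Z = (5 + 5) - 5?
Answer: -20570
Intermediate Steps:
y = -5 (y = 5*(-1) = -5)
Z = 5 (Z = 10 - 5 = 5)
C(U) = U*(6 + U) (C(U) = (6 + U)*U = U*(6 + U))
A(W) = -5*W
Y(g) = -25 (Y(g) = -5*5 = -25)
C(11)*(Y(6) - 85) = (11*(6 + 11))*(-25 - 85) = (11*17)*(-110) = 187*(-110) = -20570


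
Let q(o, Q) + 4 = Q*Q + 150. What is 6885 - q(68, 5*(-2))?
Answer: 6639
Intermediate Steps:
q(o, Q) = 146 + Q² (q(o, Q) = -4 + (Q*Q + 150) = -4 + (Q² + 150) = -4 + (150 + Q²) = 146 + Q²)
6885 - q(68, 5*(-2)) = 6885 - (146 + (5*(-2))²) = 6885 - (146 + (-10)²) = 6885 - (146 + 100) = 6885 - 1*246 = 6885 - 246 = 6639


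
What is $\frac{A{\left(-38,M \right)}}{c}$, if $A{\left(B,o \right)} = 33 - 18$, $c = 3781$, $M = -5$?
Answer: $\frac{15}{3781} \approx 0.0039672$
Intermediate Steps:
$A{\left(B,o \right)} = 15$
$\frac{A{\left(-38,M \right)}}{c} = \frac{15}{3781}$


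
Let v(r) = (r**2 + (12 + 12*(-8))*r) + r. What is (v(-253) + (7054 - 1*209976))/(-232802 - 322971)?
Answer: 117914/555773 ≈ 0.21216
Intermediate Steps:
v(r) = r**2 - 83*r (v(r) = (r**2 + (12 - 96)*r) + r = (r**2 - 84*r) + r = r**2 - 83*r)
(v(-253) + (7054 - 1*209976))/(-232802 - 322971) = (-253*(-83 - 253) + (7054 - 1*209976))/(-232802 - 322971) = (-253*(-336) + (7054 - 209976))/(-555773) = (85008 - 202922)*(-1/555773) = -117914*(-1/555773) = 117914/555773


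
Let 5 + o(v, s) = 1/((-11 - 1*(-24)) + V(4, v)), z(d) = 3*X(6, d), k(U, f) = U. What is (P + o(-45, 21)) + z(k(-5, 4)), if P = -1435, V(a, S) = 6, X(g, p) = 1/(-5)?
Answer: -136852/95 ≈ -1440.5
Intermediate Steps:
X(g, p) = -⅕
z(d) = -⅗ (z(d) = 3*(-⅕) = -⅗)
o(v, s) = -94/19 (o(v, s) = -5 + 1/((-11 - 1*(-24)) + 6) = -5 + 1/((-11 + 24) + 6) = -5 + 1/(13 + 6) = -5 + 1/19 = -94/19)
(P + o(-45, 21)) + z(k(-5, 4)) = (-1435 - 94/19) - ⅗ = -27359/19 - ⅗ = -136852/95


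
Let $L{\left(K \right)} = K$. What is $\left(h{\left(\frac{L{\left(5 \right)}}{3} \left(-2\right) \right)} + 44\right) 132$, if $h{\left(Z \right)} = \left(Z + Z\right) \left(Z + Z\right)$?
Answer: $\frac{35024}{3} \approx 11675.0$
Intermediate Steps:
$h{\left(Z \right)} = 4 Z^{2}$ ($h{\left(Z \right)} = 2 Z 2 Z = 4 Z^{2}$)
$\left(h{\left(\frac{L{\left(5 \right)}}{3} \left(-2\right) \right)} + 44\right) 132 = \left(4 \left(\frac{1}{3} \cdot 5 \left(-2\right)\right)^{2} + 44\right) 132 = \left(4 \left(\frac{5}{3} \left(-2\right)\right)^{2} + 44\right) 132 = \left(4 \left(- \frac{10}{3}\right)^{2} + 44\right) 132 = \left(4 \cdot \frac{100}{9} + 44\right) 132 = \left(\frac{400}{9} + 44\right) 132 = \frac{796}{9} \cdot 132 = \frac{35024}{3}$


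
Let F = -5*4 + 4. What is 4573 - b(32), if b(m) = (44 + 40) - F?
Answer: 4473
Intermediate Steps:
F = -16 (F = -20 + 4 = -16)
b(m) = 100 (b(m) = (44 + 40) - 1*(-16) = 84 + 16 = 100)
4573 - b(32) = 4573 - 1*100 = 4573 - 100 = 4473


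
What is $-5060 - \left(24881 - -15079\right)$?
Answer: $-45020$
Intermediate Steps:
$-5060 - \left(24881 - -15079\right) = -5060 - \left(24881 + 15079\right) = -5060 - 39960 = -45020$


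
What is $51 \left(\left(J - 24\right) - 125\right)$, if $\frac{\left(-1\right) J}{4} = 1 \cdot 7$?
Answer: $-9027$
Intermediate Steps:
$J = -28$ ($J = - 4 \cdot 1 \cdot 7 = \left(-4\right) 7 = -28$)
$51 \left(\left(J - 24\right) - 125\right) = 51 \left(\left(-28 - 24\right) - 125\right) = 51 \left(-52 - 125\right) = 51 \left(-177\right) = -9027$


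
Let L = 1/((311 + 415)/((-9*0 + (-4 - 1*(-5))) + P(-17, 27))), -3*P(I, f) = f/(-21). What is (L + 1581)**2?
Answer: 16138908190276/6456681 ≈ 2.4996e+6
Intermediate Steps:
P(I, f) = f/63 (P(I, f) = -f/(3*(-21)) = -f*(-1)/(3*21) = -(-1)*f/63 = f/63)
L = 5/2541 (L = 1/((311 + 415)/((-9*0 + (-4 - 1*(-5))) + (1/63)*27)) = 1/(726/((0 + (-4 + 5)) + 3/7)) = 1/(726/((0 + 1) + 3/7)) = 1/(726/(1 + 3/7)) = 1/(726/(10/7)) = 1/(726*(7/10)) = 1/(2541/5) = 5/2541 ≈ 0.0019677)
(L + 1581)**2 = (5/2541 + 1581)**2 = (4017326/2541)**2 = 16138908190276/6456681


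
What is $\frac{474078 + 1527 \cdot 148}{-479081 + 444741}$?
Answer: $- \frac{350037}{17170} \approx -20.387$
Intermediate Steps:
$\frac{474078 + 1527 \cdot 148}{-479081 + 444741} = \frac{474078 + 225996}{-34340} = 700074 \left(- \frac{1}{34340}\right) = - \frac{350037}{17170}$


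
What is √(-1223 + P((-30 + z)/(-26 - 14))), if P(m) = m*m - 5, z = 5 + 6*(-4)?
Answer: I*√1962399/40 ≈ 35.021*I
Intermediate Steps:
z = -19 (z = 5 - 24 = -19)
P(m) = -5 + m² (P(m) = m² - 5 = -5 + m²)
√(-1223 + P((-30 + z)/(-26 - 14))) = √(-1223 + (-5 + ((-30 - 19)/(-26 - 14))²)) = √(-1223 + (-5 + (-49/(-40))²)) = √(-1223 + (-5 + (-49*(-1/40))²)) = √(-1223 + (-5 + (49/40)²)) = √(-1223 + (-5 + 2401/1600)) = √(-1223 - 5599/1600) = √(-1962399/1600) = I*√1962399/40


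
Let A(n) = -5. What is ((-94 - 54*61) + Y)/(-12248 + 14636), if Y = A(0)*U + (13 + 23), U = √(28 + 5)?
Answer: -838/597 - 5*√33/2388 ≈ -1.4157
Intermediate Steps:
U = √33 ≈ 5.7446
Y = 36 - 5*√33 (Y = -5*√33 + (13 + 23) = -5*√33 + 36 = 36 - 5*√33 ≈ 7.2772)
((-94 - 54*61) + Y)/(-12248 + 14636) = ((-94 - 54*61) + (36 - 5*√33))/(-12248 + 14636) = ((-94 - 3294) + (36 - 5*√33))/2388 = (-3388 + (36 - 5*√33))*(1/2388) = (-3352 - 5*√33)*(1/2388) = -838/597 - 5*√33/2388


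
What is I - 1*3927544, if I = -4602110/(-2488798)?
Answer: -4887429525001/1244399 ≈ -3.9275e+6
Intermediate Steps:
I = 2301055/1244399 (I = -4602110*(-1/2488798) = 2301055/1244399 ≈ 1.8491)
I - 1*3927544 = 2301055/1244399 - 1*3927544 = 2301055/1244399 - 3927544 = -4887429525001/1244399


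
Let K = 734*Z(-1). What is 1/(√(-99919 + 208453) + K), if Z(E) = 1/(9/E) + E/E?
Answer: 26424/12844565 - 81*√108534/25689130 ≈ 0.0010184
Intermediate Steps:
Z(E) = 1 + E/9 (Z(E) = 1*(E/9) + 1 = E/9 + 1 = 1 + E/9)
K = 5872/9 (K = 734*(1 + (⅑)*(-1)) = 734*(1 - ⅑) = 734*(8/9) = 5872/9 ≈ 652.44)
1/(√(-99919 + 208453) + K) = 1/(√(-99919 + 208453) + 5872/9) = 1/(√108534 + 5872/9) = 1/(5872/9 + √108534)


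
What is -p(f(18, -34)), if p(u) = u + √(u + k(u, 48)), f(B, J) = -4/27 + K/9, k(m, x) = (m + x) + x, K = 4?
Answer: -8/27 - 4*√489/9 ≈ -10.124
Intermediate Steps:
k(m, x) = m + 2*x
f(B, J) = 8/27 (f(B, J) = -4/27 + 4/9 = 8/27)
p(u) = u + √(96 + 2*u) (p(u) = u + √(u + (u + 2*48)) = u + √(u + (u + 96)) = u + √(u + (96 + u)) = u + √(96 + 2*u))
-p(f(18, -34)) = -(8/27 + √(96 + 2*(8/27))) = -(8/27 + √(96 + 16/27)) = -(8/27 + √(2608/27)) = -(8/27 + 4*√489/9) = -8/27 - 4*√489/9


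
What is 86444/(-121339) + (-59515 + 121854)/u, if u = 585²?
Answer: -22019145979/41525239275 ≈ -0.53026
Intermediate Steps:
u = 342225
86444/(-121339) + (-59515 + 121854)/u = 86444/(-121339) + (-59515 + 121854)/342225 = 86444*(-1/121339) + 62339*(1/342225) = -86444/121339 + 62339/342225 = -22019145979/41525239275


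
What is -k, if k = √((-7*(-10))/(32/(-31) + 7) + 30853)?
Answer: -√42253815/37 ≈ -175.68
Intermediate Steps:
k = √42253815/37 (k = √(70/(32*(-1/31) + 7) + 30853) = √(70/(-32/31 + 7) + 30853) = √(70/(185/31) + 30853) = √(70*(31/185) + 30853) = √(434/37 + 30853) = √(1141995/37) = √42253815/37 ≈ 175.68)
-k = -√42253815/37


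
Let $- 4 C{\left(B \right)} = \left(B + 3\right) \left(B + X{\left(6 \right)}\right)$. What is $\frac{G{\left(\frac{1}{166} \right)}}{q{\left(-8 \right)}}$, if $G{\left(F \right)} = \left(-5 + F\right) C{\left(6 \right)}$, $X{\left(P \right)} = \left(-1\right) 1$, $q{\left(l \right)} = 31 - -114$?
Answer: $\frac{7461}{19256} \approx 0.38746$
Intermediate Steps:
$q{\left(l \right)} = 145$ ($q{\left(l \right)} = 31 + 114 = 145$)
$X{\left(P \right)} = -1$
$C{\left(B \right)} = - \frac{\left(-1 + B\right) \left(3 + B\right)}{4}$ ($C{\left(B \right)} = - \frac{\left(B + 3\right) \left(B - 1\right)}{4} = - \frac{\left(3 + B\right) \left(-1 + B\right)}{4} = - \frac{\left(-1 + B\right) \left(3 + B\right)}{4}$)
$G{\left(F \right)} = \frac{225}{4} - \frac{45 F}{4}$ ($G{\left(F \right)} = \left(-5 + F\right) \left(\frac{3}{4} - 3 - \frac{6^{2}}{4}\right) = \left(-5 + F\right) \left(\frac{3}{4} - 3 - 9\right) = \left(-5 + F\right) \left(- \frac{45}{4}\right) = \frac{225}{4} - \frac{45 F}{4}$)
$\frac{G{\left(\frac{1}{166} \right)}}{q{\left(-8 \right)}} = \frac{\frac{225}{4} - \frac{45}{4 \cdot 166}}{145} = \left(\frac{225}{4} - \frac{45}{664}\right) \frac{1}{145} = \frac{37305}{664} \cdot \frac{1}{145} = \frac{7461}{19256}$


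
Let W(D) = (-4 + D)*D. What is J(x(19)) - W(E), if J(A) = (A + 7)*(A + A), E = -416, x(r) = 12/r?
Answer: -63070440/361 ≈ -1.7471e+5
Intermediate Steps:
J(A) = 2*A*(7 + A) (J(A) = (7 + A)*(2*A) = 2*A*(7 + A))
W(D) = D*(-4 + D)
J(x(19)) - W(E) = 2*(12/19)*(7 + 12/19) - (-416)*(-4 - 416) = 2*(12*(1/19))*(7 + 12*(1/19)) - (-416)*(-420) = 2*(12/19)*(7 + 12/19) - 1*174720 = 2*(12/19)*(145/19) - 174720 = 3480/361 - 174720 = -63070440/361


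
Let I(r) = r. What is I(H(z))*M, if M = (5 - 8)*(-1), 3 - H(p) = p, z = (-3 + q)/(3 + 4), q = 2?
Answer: 66/7 ≈ 9.4286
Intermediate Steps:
z = -⅐ (z = (-3 + 2)/(3 + 4) = -1/7 = -1*⅐ = -⅐ ≈ -0.14286)
H(p) = 3 - p
M = 3 (M = -3*(-1) = 3)
I(H(z))*M = (3 - 1*(-⅐))*3 = (3 + ⅐)*3 = (22/7)*3 = 66/7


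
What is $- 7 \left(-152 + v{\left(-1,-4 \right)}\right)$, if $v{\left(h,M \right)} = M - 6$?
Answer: $1134$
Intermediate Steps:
$v{\left(h,M \right)} = -6 + M$ ($v{\left(h,M \right)} = M - 6 = -6 + M$)
$- 7 \left(-152 + v{\left(-1,-4 \right)}\right) = - 7 \left(-152 - 10\right) = \left(-7\right) \left(-162\right) = 1134$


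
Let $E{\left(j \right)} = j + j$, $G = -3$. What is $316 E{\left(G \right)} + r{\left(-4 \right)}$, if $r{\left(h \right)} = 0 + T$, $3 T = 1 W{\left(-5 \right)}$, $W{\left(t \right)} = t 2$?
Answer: $- \frac{5698}{3} \approx -1899.3$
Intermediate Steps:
$W{\left(t \right)} = 2 t$
$T = - \frac{10}{3}$ ($T = \frac{1 \cdot 2 \left(-5\right)}{3} = \frac{1 \left(-10\right)}{3} = \frac{1}{3} \left(-10\right) = - \frac{10}{3} \approx -3.3333$)
$E{\left(j \right)} = 2 j$
$r{\left(h \right)} = - \frac{10}{3}$ ($r{\left(h \right)} = 0 - \frac{10}{3} = - \frac{10}{3}$)
$316 E{\left(G \right)} + r{\left(-4 \right)} = 316 \cdot 2 \left(-3\right) - \frac{10}{3} = 316 \left(-6\right) - \frac{10}{3} = -1896 - \frac{10}{3} = - \frac{5698}{3}$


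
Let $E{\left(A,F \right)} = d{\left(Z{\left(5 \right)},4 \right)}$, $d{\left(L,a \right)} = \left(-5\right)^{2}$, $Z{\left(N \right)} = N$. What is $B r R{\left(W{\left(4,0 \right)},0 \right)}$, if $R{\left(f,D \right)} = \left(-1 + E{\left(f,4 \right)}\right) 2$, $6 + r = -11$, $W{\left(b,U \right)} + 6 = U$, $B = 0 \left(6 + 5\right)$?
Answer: $0$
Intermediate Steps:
$d{\left(L,a \right)} = 25$
$B = 0$ ($B = 0 \cdot 11 = 0$)
$W{\left(b,U \right)} = -6 + U$
$r = -17$ ($r = -6 - 11 = -17$)
$E{\left(A,F \right)} = 25$
$R{\left(f,D \right)} = 48$ ($R{\left(f,D \right)} = \left(-1 + 25\right) 2 = 24 \cdot 2 = 48$)
$B r R{\left(W{\left(4,0 \right)},0 \right)} = 0 \left(-17\right) 48 = 0 \cdot 48 = 0$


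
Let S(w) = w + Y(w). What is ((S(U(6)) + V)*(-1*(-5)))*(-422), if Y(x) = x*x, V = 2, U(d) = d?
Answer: -92840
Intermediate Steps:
Y(x) = x²
S(w) = w + w²
((S(U(6)) + V)*(-1*(-5)))*(-422) = ((6*(1 + 6) + 2)*(-1*(-5)))*(-422) = ((6*7 + 2)*5)*(-422) = ((42 + 2)*5)*(-422) = (44*5)*(-422) = 220*(-422) = -92840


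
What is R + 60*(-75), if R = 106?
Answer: -4394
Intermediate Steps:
R + 60*(-75) = 106 + 60*(-75) = 106 - 4500 = -4394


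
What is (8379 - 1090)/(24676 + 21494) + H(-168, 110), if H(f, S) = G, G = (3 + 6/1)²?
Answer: 3747059/46170 ≈ 81.158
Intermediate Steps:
G = 81 (G = (3 + 6*1)² = (3 + 6)² = 9² = 81)
H(f, S) = 81
(8379 - 1090)/(24676 + 21494) + H(-168, 110) = (8379 - 1090)/(24676 + 21494) + 81 = 7289/46170 + 81 = 3747059/46170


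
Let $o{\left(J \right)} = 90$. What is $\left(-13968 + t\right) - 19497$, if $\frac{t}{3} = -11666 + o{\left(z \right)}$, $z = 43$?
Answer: $-68193$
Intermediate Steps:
$t = -34728$ ($t = 3 \left(-11666 + 90\right) = 3 \left(-11576\right) = -34728$)
$\left(-13968 + t\right) - 19497 = \left(-13968 - 34728\right) - 19497 = -48696 - 19497 = -68193$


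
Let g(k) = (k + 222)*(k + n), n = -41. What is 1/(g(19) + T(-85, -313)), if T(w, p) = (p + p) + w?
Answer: -1/6013 ≈ -0.00016631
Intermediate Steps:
g(k) = (-41 + k)*(222 + k) (g(k) = (k + 222)*(k - 41) = (222 + k)*(-41 + k) = (-41 + k)*(222 + k))
T(w, p) = w + 2*p (T(w, p) = 2*p + w = w + 2*p)
1/(g(19) + T(-85, -313)) = 1/((-9102 + 19² + 181*19) + (-85 + 2*(-313))) = 1/((-9102 + 361 + 3439) + (-85 - 626)) = 1/(-5302 - 711) = 1/(-6013) = -1/6013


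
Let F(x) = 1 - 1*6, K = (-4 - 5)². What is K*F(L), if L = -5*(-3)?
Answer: -405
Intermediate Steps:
K = 81 (K = (-9)² = 81)
L = 15
F(x) = -5 (F(x) = 1 - 6 = -5)
K*F(L) = 81*(-5) = -405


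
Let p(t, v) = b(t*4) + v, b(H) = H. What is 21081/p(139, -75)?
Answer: 21081/481 ≈ 43.827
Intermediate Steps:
p(t, v) = v + 4*t (p(t, v) = t*4 + v = 4*t + v = v + 4*t)
21081/p(139, -75) = 21081/(-75 + 4*139) = 21081/(-75 + 556) = 21081/481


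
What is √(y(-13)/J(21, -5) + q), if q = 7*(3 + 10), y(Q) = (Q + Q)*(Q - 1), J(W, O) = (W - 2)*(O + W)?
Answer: 7*√2717/38 ≈ 9.6019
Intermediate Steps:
J(W, O) = (-2 + W)*(O + W)
y(Q) = 2*Q*(-1 + Q) (y(Q) = (2*Q)*(-1 + Q) = 2*Q*(-1 + Q))
q = 91 (q = 7*13 = 91)
√(y(-13)/J(21, -5) + q) = √((2*(-13)*(-1 - 13))/(21² - 2*(-5) - 2*21 - 5*21) + 91) = √((2*(-13)*(-14))/(441 + 10 - 42 - 105) + 91) = √(364/304 + 91) = √(364*(1/304) + 91) = √(91/76 + 91) = √(7007/76) = 7*√2717/38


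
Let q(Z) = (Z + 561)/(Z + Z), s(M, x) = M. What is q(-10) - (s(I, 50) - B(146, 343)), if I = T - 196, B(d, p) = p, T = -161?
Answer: 13449/20 ≈ 672.45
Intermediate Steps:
I = -357 (I = -161 - 196 = -357)
q(Z) = (561 + Z)/(2*Z) (q(Z) = (561 + Z)/((2*Z)) = (561 + Z)*(1/(2*Z)) = (561 + Z)/(2*Z))
q(-10) - (s(I, 50) - B(146, 343)) = (½)*(561 - 10)/(-10) - (-357 - 1*343) = (½)*(-⅒)*551 - (-357 - 343) = -551/20 - 1*(-700) = -551/20 + 700 = 13449/20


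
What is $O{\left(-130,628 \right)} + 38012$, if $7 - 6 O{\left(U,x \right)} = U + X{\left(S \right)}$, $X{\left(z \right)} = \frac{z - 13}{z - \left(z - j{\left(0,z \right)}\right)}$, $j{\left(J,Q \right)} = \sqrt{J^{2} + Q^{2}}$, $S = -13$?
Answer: $\frac{228211}{6} \approx 38035.0$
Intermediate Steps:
$X{\left(z \right)} = \frac{-13 + z}{\sqrt{z^{2}}}$ ($X{\left(z \right)} = \frac{z - 13}{z - \left(z - \sqrt{0^{2} + z^{2}}\right)} = \frac{-13 + z}{z - \left(z - \sqrt{0 + z^{2}}\right)} = \frac{-13 + z}{z - \left(z - \sqrt{z^{2}}\right)} = \frac{-13 + z}{\sqrt{z^{2}}}$)
$O{\left(U,x \right)} = \frac{3}{2} - \frac{U}{6}$ ($O{\left(U,x \right)} = \frac{7}{6} - \frac{U + \frac{-13 - 13}{13}}{6} = \frac{7}{6} - \frac{U + \frac{1}{\sqrt{169}} \left(-26\right)}{6} = \frac{7}{6} - \frac{U + \frac{1}{13} \left(-26\right)}{6} = \frac{7}{6} - \frac{U - 2}{6} = \frac{7}{6} - \frac{-2 + U}{6} = \frac{7}{6} - \left(- \frac{1}{3} + \frac{U}{6}\right) = \frac{3}{2} - \frac{U}{6}$)
$O{\left(-130,628 \right)} + 38012 = \left(\frac{3}{2} - - \frac{65}{3}\right) + 38012 = \left(\frac{3}{2} + \frac{65}{3}\right) + 38012 = \frac{139}{6} + 38012 = \frac{228211}{6}$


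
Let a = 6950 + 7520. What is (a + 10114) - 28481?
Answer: -3897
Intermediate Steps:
a = 14470
(a + 10114) - 28481 = (14470 + 10114) - 28481 = 24584 - 28481 = -3897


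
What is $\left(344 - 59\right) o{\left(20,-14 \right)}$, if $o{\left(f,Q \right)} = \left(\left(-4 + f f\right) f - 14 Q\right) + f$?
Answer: $2318760$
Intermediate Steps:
$o{\left(f,Q \right)} = f - 14 Q + f \left(-4 + f^{2}\right)$ ($o{\left(f,Q \right)} = \left(\left(-4 + f^{2}\right) f - 14 Q\right) + f = \left(f \left(-4 + f^{2}\right) - 14 Q\right) + f = \left(- 14 Q + f \left(-4 + f^{2}\right)\right) + f = f - 14 Q + f \left(-4 + f^{2}\right)$)
$\left(344 - 59\right) o{\left(20,-14 \right)} = \left(344 - 59\right) \left(20^{3} - -196 - 60\right) = 285 \left(8000 + 196 - 60\right) = 285 \cdot 8136 = 2318760$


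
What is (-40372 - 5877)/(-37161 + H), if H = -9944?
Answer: 46249/47105 ≈ 0.98183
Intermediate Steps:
(-40372 - 5877)/(-37161 + H) = (-40372 - 5877)/(-37161 - 9944) = -46249/(-47105) = -46249*(-1/47105) = 46249/47105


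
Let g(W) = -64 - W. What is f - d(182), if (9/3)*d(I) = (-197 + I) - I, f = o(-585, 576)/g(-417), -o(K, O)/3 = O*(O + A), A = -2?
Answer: -2906075/1059 ≈ -2744.2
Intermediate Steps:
o(K, O) = -3*O*(-2 + O) (o(K, O) = -3*O*(O - 2) = -3*O*(-2 + O))
f = -991872/353 (f = (3*576*(2 - 1*576))/(-64 - 1*(-417)) = (3*576*(2 - 576))/(-64 + 417) = (3*576*(-574))/353 = -991872*1/353 = -991872/353 ≈ -2809.8)
d(I) = -197/3 (d(I) = ((-197 + I) - I)/3 = (1/3)*(-197) = -197/3)
f - d(182) = -991872/353 - 1*(-197/3) = -991872/353 + 197/3 = -2906075/1059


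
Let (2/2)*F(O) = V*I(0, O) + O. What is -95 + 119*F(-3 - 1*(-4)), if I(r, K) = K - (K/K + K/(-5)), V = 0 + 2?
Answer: 358/5 ≈ 71.600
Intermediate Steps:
V = 2
I(r, K) = -1 + 6*K/5 (I(r, K) = K - (1 + K*(-⅕)) = K - (1 - K/5) = K + (-1 + K/5) = -1 + 6*K/5)
F(O) = -2 + 17*O/5 (F(O) = 2*(-1 + 6*O/5) + O = (-2 + 12*O/5) + O = -2 + 17*O/5)
-95 + 119*F(-3 - 1*(-4)) = -95 + 119*(-2 + 17*(-3 - 1*(-4))/5) = -95 + 119*(-2 + 17*(-3 + 4)/5) = -95 + 119*(-2 + (17/5)*1) = -95 + 119*(-2 + 17/5) = -95 + 119*(7/5) = -95 + 833/5 = 358/5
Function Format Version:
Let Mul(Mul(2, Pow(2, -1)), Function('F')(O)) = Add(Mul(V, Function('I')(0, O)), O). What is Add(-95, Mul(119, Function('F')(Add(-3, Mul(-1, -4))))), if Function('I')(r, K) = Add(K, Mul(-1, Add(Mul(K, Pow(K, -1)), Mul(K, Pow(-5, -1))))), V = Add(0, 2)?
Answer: Rational(358, 5) ≈ 71.600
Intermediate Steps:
V = 2
Function('I')(r, K) = Add(-1, Mul(Rational(6, 5), K)) (Function('I')(r, K) = Add(K, Mul(-1, Add(1, Mul(K, Rational(-1, 5))))) = Add(K, Mul(-1, Add(1, Mul(Rational(-1, 5), K)))) = Add(K, Add(-1, Mul(Rational(1, 5), K))) = Add(-1, Mul(Rational(6, 5), K)))
Function('F')(O) = Add(-2, Mul(Rational(17, 5), O)) (Function('F')(O) = Add(Mul(2, Add(-1, Mul(Rational(6, 5), O))), O) = Add(Add(-2, Mul(Rational(12, 5), O)), O) = Add(-2, Mul(Rational(17, 5), O)))
Add(-95, Mul(119, Function('F')(Add(-3, Mul(-1, -4))))) = Add(-95, Mul(119, Add(-2, Mul(Rational(17, 5), Add(-3, Mul(-1, -4)))))) = Add(-95, Mul(119, Add(-2, Mul(Rational(17, 5), Add(-3, 4))))) = Add(-95, Mul(119, Add(-2, Mul(Rational(17, 5), 1)))) = Add(-95, Mul(119, Add(-2, Rational(17, 5)))) = Add(-95, Mul(119, Rational(7, 5))) = Add(-95, Rational(833, 5)) = Rational(358, 5)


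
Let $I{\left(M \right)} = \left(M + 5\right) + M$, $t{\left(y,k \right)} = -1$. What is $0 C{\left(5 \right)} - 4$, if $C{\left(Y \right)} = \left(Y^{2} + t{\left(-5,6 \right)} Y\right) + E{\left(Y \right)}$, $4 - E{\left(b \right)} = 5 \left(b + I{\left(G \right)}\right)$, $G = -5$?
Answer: $-4$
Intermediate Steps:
$I{\left(M \right)} = 5 + 2 M$ ($I{\left(M \right)} = \left(5 + M\right) + M = 5 + 2 M$)
$E{\left(b \right)} = 29 - 5 b$ ($E{\left(b \right)} = 4 - 5 \left(b + \left(5 + 2 \left(-5\right)\right)\right) = 4 - 5 \left(b + \left(5 - 10\right)\right) = 4 - 5 \left(b - 5\right) = 4 - 5 \left(-5 + b\right) = 4 - \left(-25 + 5 b\right) = 29 - 5 b$)
$C{\left(Y \right)} = 29 + Y^{2} - 6 Y$ ($C{\left(Y \right)} = \left(Y^{2} - Y\right) - \left(-29 + 5 Y\right) = 29 + Y^{2} - 6 Y$)
$0 C{\left(5 \right)} - 4 = 0 \left(29 + 5^{2} - 30\right) - 4 = 0 \left(29 + 25 - 30\right) - 4 = 0 \cdot 24 - 4 = 0 - 4 = -4$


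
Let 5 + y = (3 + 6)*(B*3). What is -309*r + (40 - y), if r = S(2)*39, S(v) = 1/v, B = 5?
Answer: -12231/2 ≈ -6115.5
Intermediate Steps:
y = 130 (y = -5 + (3 + 6)*(5*3) = -5 + 9*15 = -5 + 135 = 130)
r = 39/2 ≈ 19.500
-309*r + (40 - y) = -309*39/2 + (40 - 1*130) = -12051/2 + (40 - 130) = -12051/2 - 90 = -12231/2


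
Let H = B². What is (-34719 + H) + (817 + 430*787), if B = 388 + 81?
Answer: 524469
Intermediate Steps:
B = 469
H = 219961 (H = 469² = 219961)
(-34719 + H) + (817 + 430*787) = (-34719 + 219961) + (817 + 430*787) = 185242 + (817 + 338410) = 185242 + 339227 = 524469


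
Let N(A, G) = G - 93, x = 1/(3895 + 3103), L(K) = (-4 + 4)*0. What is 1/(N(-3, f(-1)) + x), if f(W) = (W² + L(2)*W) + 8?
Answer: -6998/587831 ≈ -0.011905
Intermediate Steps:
L(K) = 0 (L(K) = 0*0 = 0)
x = 1/6998 ≈ 0.00014290
f(W) = 8 + W² (f(W) = (W² + 0*W) + 8 = (W² + 0) + 8 = W² + 8 = 8 + W²)
N(A, G) = -93 + G
1/(N(-3, f(-1)) + x) = 1/((-93 + (8 + (-1)²)) + 1/6998) = 1/((-93 + (8 + 1)) + 1/6998) = 1/((-93 + 9) + 1/6998) = 1/(-84 + 1/6998) = 1/(-587831/6998) = -6998/587831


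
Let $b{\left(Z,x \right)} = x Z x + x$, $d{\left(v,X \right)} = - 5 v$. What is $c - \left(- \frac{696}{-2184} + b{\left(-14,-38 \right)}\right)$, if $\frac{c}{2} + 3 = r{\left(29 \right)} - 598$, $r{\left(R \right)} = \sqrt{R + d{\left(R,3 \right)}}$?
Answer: $\frac{1733703}{91} + 4 i \sqrt{29} \approx 19052.0 + 21.541 i$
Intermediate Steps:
$r{\left(R \right)} = 2 \sqrt{- R}$ ($r{\left(R \right)} = \sqrt{R - 5 R} = \sqrt{- 4 R} = 2 \sqrt{- R}$)
$b{\left(Z,x \right)} = x + Z x^{2}$ ($b{\left(Z,x \right)} = Z x x + x = Z x^{2} + x = x + Z x^{2}$)
$c = -1202 + 4 i \sqrt{29}$ ($c = -6 + 2 \left(2 \sqrt{\left(-1\right) 29} - 598\right) = -6 + 2 \left(2 \sqrt{-29} - 598\right) = -6 + 2 \left(2 i \sqrt{29} - 598\right) = -6 + 2 \left(-598 + 2 i \sqrt{29}\right) = -6 - \left(1196 - 4 i \sqrt{29}\right) = -1202 + 4 i \sqrt{29} \approx -1202.0 + 21.541 i$)
$c - \left(- \frac{696}{-2184} + b{\left(-14,-38 \right)}\right) = \left(-1202 + 4 i \sqrt{29}\right) - \left(- \frac{696}{-2184} - 38 \left(1 - -532\right)\right) = \left(-1202 + 4 i \sqrt{29}\right) - \left(\left(-696\right) \left(- \frac{1}{2184}\right) - 38 \left(1 + 532\right)\right) = \left(-1202 + 4 i \sqrt{29}\right) - \left(\frac{29}{91} - 20254\right) = \left(-1202 + 4 i \sqrt{29}\right) - - \frac{1843085}{91} = \left(-1202 + 4 i \sqrt{29}\right) + \frac{1843085}{91} = \frac{1733703}{91} + 4 i \sqrt{29}$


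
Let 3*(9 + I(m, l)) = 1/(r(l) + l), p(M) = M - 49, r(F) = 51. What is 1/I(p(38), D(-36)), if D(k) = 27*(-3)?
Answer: -90/811 ≈ -0.11097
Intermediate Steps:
p(M) = -49 + M
D(k) = -81
I(m, l) = -9 + 1/(3*(51 + l))
1/I(p(38), D(-36)) = 1/((-1376 - 27*(-81))/(3*(51 - 81))) = 1/((⅓)*(-1376 + 2187)/(-30)) = 1/((⅓)*(-1/30)*811) = 1/(-811/90) = -90/811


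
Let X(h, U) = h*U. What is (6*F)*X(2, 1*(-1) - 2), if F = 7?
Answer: -252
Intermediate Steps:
X(h, U) = U*h
(6*F)*X(2, 1*(-1) - 2) = (6*7)*((1*(-1) - 2)*2) = 42*((-1 - 2)*2) = 42*(-3*2) = 42*(-6) = -252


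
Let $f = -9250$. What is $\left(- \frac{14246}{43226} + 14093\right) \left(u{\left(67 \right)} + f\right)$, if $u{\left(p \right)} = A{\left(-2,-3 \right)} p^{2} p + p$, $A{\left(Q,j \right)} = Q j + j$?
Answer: $\frac{272026589195916}{21613} \approx 1.2586 \cdot 10^{10}$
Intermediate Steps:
$A{\left(Q,j \right)} = j + Q j$
$u{\left(p \right)} = p + 3 p^{3}$ ($u{\left(p \right)} = - 3 \left(1 - 2\right) p^{2} p + p = \left(-3\right) \left(-1\right) p^{2} p + p = 3 p^{2} p + p = 3 p^{3} + p = p + 3 p^{3}$)
$\left(- \frac{14246}{43226} + 14093\right) \left(u{\left(67 \right)} + f\right) = \left(- \frac{14246}{43226} + 14093\right) \left(\left(67 + 3 \cdot 67^{3}\right) - 9250\right) = \left(\left(-14246\right) \frac{1}{43226} + 14093\right) \left(\left(67 + 3 \cdot 300763\right) - 9250\right) = \left(- \frac{7123}{21613} + 14093\right) \left(\left(67 + 902289\right) - 9250\right) = \frac{304584886 \left(902356 - 9250\right)}{21613} = \frac{304584886}{21613} \cdot 893106 = \frac{272026589195916}{21613}$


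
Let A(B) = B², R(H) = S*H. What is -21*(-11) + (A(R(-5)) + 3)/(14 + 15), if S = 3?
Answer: 6927/29 ≈ 238.86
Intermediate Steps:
R(H) = 3*H
-21*(-11) + (A(R(-5)) + 3)/(14 + 15) = -21*(-11) + ((3*(-5))² + 3)/(14 + 15) = 231 + ((-15)² + 3)/29 = 231 + (225 + 3)*(1/29) = 231 + 228*(1/29) = 231 + 228/29 = 6927/29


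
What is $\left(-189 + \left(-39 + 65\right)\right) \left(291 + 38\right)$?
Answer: $-53627$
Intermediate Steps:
$\left(-189 + \left(-39 + 65\right)\right) \left(291 + 38\right) = \left(-189 + 26\right) 329 = \left(-163\right) 329 = -53627$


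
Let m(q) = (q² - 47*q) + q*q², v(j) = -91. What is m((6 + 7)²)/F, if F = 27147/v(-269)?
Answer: -147038619/9049 ≈ -16249.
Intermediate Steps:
F = -27147/91 (F = 27147/(-91) = 27147*(-1/91) = -27147/91 ≈ -298.32)
m(q) = q² + q³ - 47*q (m(q) = (q² - 47*q) + q³ = q² + q³ - 47*q)
m((6 + 7)²)/F = ((6 + 7)²*(-47 + (6 + 7)² + ((6 + 7)²)²))/(-27147/91) = (13²*(-47 + 13² + (13²)²))*(-91/27147) = (169*(-47 + 169 + 169²))*(-91/27147) = (169*(-47 + 169 + 28561))*(-91/27147) = (169*28683)*(-91/27147) = 4847427*(-91/27147) = -147038619/9049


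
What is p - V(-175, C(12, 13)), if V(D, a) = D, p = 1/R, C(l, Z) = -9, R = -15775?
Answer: 2760624/15775 ≈ 175.00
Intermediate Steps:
p = -1/15775 (p = 1/(-15775) = -1/15775 ≈ -6.3391e-5)
p - V(-175, C(12, 13)) = -1/15775 - 1*(-175) = -1/15775 + 175 = 2760624/15775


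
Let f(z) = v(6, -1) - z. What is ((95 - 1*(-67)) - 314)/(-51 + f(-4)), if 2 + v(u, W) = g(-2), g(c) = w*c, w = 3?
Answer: 152/55 ≈ 2.7636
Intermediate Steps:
g(c) = 3*c
v(u, W) = -8 (v(u, W) = -2 + 3*(-2) = -2 - 6 = -8)
f(z) = -8 - z
((95 - 1*(-67)) - 314)/(-51 + f(-4)) = ((95 - 1*(-67)) - 314)/(-51 + (-8 - 1*(-4))) = ((95 + 67) - 314)/(-51 + (-8 + 4)) = (162 - 314)/(-51 - 4) = -152/(-55) = -152*(-1/55) = 152/55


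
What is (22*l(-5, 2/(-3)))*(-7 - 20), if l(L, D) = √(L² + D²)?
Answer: -198*√229 ≈ -2996.3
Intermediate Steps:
l(L, D) = √(D² + L²)
(22*l(-5, 2/(-3)))*(-7 - 20) = (22*√((2/(-3))² + (-5)²))*(-7 - 20) = (22*√((2*(-⅓))² + 25))*(-27) = (22*√((-⅔)² + 25))*(-27) = (22*√(4/9 + 25))*(-27) = (22*√(229/9))*(-27) = (22*(√229/3))*(-27) = (22*√229/3)*(-27) = -198*√229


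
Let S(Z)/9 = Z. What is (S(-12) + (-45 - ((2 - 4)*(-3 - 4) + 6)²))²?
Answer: 305809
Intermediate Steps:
S(Z) = 9*Z
(S(-12) + (-45 - ((2 - 4)*(-3 - 4) + 6)²))² = (9*(-12) + (-45 - ((2 - 4)*(-3 - 4) + 6)²))² = (-108 + (-45 - (-2*(-7) + 6)²))² = (-108 + (-45 - (14 + 6)²))² = (-108 + (-45 - 1*20²))² = (-108 + (-45 - 1*400))² = (-108 + (-45 - 400))² = (-108 - 445)² = (-553)² = 305809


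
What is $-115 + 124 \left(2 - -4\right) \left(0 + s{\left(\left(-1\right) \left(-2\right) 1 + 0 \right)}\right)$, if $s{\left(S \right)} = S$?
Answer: $1373$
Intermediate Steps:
$-115 + 124 \left(2 - -4\right) \left(0 + s{\left(\left(-1\right) \left(-2\right) 1 + 0 \right)}\right) = -115 + 124 \left(2 - -4\right) \left(0 + \left(\left(-1\right) \left(-2\right) 1 + 0\right)\right) = -115 + 124 \left(2 + 4\right) \left(0 + \left(2 \cdot 1 + 0\right)\right) = -115 + 124 \cdot 6 \left(0 + \left(2 + 0\right)\right) = -115 + 124 \cdot 6 \left(0 + 2\right) = -115 + 124 \cdot 6 \cdot 2 = -115 + 124 \cdot 12 = -115 + 1488 = 1373$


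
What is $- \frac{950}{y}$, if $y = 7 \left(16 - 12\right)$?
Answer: $- \frac{475}{14} \approx -33.929$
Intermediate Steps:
$y = 28$ ($y = 7 \cdot 4 = 28$)
$- \frac{950}{y} = - \frac{950}{28} = \left(-950\right) \frac{1}{28} = - \frac{475}{14}$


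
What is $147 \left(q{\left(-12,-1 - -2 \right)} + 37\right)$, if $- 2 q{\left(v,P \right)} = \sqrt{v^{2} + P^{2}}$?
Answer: $5439 - \frac{147 \sqrt{145}}{2} \approx 4553.9$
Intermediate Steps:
$q{\left(v,P \right)} = - \frac{\sqrt{P^{2} + v^{2}}}{2}$ ($q{\left(v,P \right)} = - \frac{\sqrt{v^{2} + P^{2}}}{2} = - \frac{\sqrt{P^{2} + v^{2}}}{2}$)
$147 \left(q{\left(-12,-1 - -2 \right)} + 37\right) = 147 \left(- \frac{\sqrt{\left(-1 - -2\right)^{2} + \left(-12\right)^{2}}}{2} + 37\right) = 147 \left(- \frac{\sqrt{\left(-1 + 2\right)^{2} + 144}}{2} + 37\right) = 147 \left(- \frac{\sqrt{1^{2} + 144}}{2} + 37\right) = 147 \left(- \frac{\sqrt{1 + 144}}{2} + 37\right) = 147 \left(- \frac{\sqrt{145}}{2} + 37\right) = 147 \left(37 - \frac{\sqrt{145}}{2}\right) = 5439 - \frac{147 \sqrt{145}}{2}$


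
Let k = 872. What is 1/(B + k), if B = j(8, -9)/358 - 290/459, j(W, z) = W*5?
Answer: 82161/71601662 ≈ 0.0011475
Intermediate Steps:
j(W, z) = 5*W
B = -42730/82161 (B = (5*8)/358 - 290/459 = 40*(1/358) - 290*1/459 = 20/179 - 290/459 = -42730/82161 ≈ -0.52008)
1/(B + k) = 1/(-42730/82161 + 872) = 1/(71601662/82161) = 82161/71601662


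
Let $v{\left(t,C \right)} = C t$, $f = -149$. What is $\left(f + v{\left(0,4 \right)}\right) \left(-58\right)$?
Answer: $8642$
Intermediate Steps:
$\left(f + v{\left(0,4 \right)}\right) \left(-58\right) = \left(-149 + 4 \cdot 0\right) \left(-58\right) = \left(-149 + 0\right) \left(-58\right) = \left(-149\right) \left(-58\right) = 8642$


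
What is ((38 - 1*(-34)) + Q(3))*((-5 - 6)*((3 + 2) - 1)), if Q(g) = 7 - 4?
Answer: -3300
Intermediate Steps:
Q(g) = 3
((38 - 1*(-34)) + Q(3))*((-5 - 6)*((3 + 2) - 1)) = ((38 - 1*(-34)) + 3)*((-5 - 6)*((3 + 2) - 1)) = ((38 + 34) + 3)*(-11*(5 - 1)) = (72 + 3)*(-11*4) = 75*(-44) = -3300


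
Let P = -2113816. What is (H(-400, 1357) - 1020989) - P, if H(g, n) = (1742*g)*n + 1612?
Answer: -944463161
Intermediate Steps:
H(g, n) = 1612 + 1742*g*n (H(g, n) = 1742*g*n + 1612 = 1612 + 1742*g*n)
(H(-400, 1357) - 1020989) - P = ((1612 + 1742*(-400)*1357) - 1020989) - 1*(-2113816) = ((1612 - 945557600) - 1020989) + 2113816 = (-945555988 - 1020989) + 2113816 = -946576977 + 2113816 = -944463161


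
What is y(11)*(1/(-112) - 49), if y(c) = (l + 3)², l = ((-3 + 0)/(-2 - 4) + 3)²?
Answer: -20424569/1792 ≈ -11398.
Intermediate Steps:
l = 49/4 (l = (-3/(-6) + 3)² = (-3*(-⅙) + 3)² = (½ + 3)² = (7/2)² = 49/4 ≈ 12.250)
y(c) = 3721/16 (y(c) = (49/4 + 3)² = (61/4)² = 3721/16)
y(11)*(1/(-112) - 49) = 3721*(1/(-112) - 49)/16 = 3721*(-1/112 - 49)/16 = (3721/16)*(-5489/112) = -20424569/1792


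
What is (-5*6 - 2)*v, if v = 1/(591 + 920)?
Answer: -32/1511 ≈ -0.021178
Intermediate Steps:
v = 1/1511 ≈ 0.00066181
(-5*6 - 2)*v = (-5*6 - 2)*(1/1511) = (-30 - 2)*(1/1511) = -32*1/1511 = -32/1511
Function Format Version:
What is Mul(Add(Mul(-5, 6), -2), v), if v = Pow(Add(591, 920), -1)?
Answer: Rational(-32, 1511) ≈ -0.021178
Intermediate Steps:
v = Rational(1, 1511) (v = Pow(1511, -1) = Rational(1, 1511) ≈ 0.00066181)
Mul(Add(Mul(-5, 6), -2), v) = Mul(Add(Mul(-5, 6), -2), Rational(1, 1511)) = Mul(Add(-30, -2), Rational(1, 1511)) = Mul(-32, Rational(1, 1511)) = Rational(-32, 1511)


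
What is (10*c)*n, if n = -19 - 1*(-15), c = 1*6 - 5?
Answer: -40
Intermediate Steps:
c = 1 (c = 6 - 5 = 1)
n = -4 (n = -19 + 15 = -4)
(10*c)*n = (10*1)*(-4) = 10*(-4) = -40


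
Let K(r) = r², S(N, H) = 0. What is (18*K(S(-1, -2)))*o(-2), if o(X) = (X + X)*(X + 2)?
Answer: 0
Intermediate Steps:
o(X) = 2*X*(2 + X) (o(X) = (2*X)*(2 + X) = 2*X*(2 + X))
(18*K(S(-1, -2)))*o(-2) = (18*0²)*(2*(-2)*(2 - 2)) = (18*0)*(2*(-2)*0) = 0*0 = 0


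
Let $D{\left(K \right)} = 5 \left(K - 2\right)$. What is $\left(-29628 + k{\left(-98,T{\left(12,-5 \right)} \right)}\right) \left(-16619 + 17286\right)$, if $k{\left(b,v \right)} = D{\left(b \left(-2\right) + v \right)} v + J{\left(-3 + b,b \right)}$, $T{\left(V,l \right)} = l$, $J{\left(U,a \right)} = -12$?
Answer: $-22921455$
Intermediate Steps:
$D{\left(K \right)} = -10 + 5 K$ ($D{\left(K \right)} = 5 \left(-2 + K\right) = -10 + 5 K$)
$k{\left(b,v \right)} = -12 + v \left(-10 - 10 b + 5 v\right)$ ($k{\left(b,v \right)} = \left(-10 + 5 \left(b \left(-2\right) + v\right)\right) v - 12 = \left(-10 + 5 \left(- 2 b + v\right)\right) v - 12 = \left(-10 + 5 \left(v - 2 b\right)\right) v - 12 = \left(-10 - \left(- 5 v + 10 b\right)\right) v - 12 = \left(-10 - 10 b + 5 v\right) v - 12 = v \left(-10 - 10 b + 5 v\right) - 12 = -12 + v \left(-10 - 10 b + 5 v\right)$)
$\left(-29628 + k{\left(-98,T{\left(12,-5 \right)} \right)}\right) \left(-16619 + 17286\right) = \left(-29628 - \left(12 - 25 \left(2 - -5 + 2 \left(-98\right)\right)\right)\right) \left(-16619 + 17286\right) = \left(-29628 - \left(12 - 25 \left(2 + 5 - 196\right)\right)\right) 667 = \left(-29628 - \left(12 - -4725\right)\right) 667 = \left(-29628 - 4737\right) 667 = \left(-34365\right) 667 = -22921455$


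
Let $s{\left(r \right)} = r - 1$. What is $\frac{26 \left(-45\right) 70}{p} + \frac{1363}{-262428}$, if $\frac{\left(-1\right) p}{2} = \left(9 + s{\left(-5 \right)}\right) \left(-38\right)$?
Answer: $- \frac{94268263}{262428} \approx -359.22$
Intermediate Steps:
$s{\left(r \right)} = -1 + r$ ($s{\left(r \right)} = r - 1 = -1 + r$)
$p = 228$ ($p = - 2 \left(9 - 6\right) \left(-38\right) = - 2 \cdot 3 \left(-38\right) = \left(-2\right) \left(-114\right) = 228$)
$\frac{26 \left(-45\right) 70}{p} + \frac{1363}{-262428} = \frac{26 \left(-45\right) 70}{228} + \frac{1363}{-262428} = \left(-1170\right) 70 \cdot \frac{1}{228} + 1363 \left(- \frac{1}{262428}\right) = \left(-81900\right) \frac{1}{228} - \frac{1363}{262428} = - \frac{6825}{19} - \frac{1363}{262428} = - \frac{94268263}{262428}$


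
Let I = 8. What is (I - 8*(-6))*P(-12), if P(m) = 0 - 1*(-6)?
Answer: 336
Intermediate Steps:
P(m) = 6 (P(m) = 0 + 6 = 6)
(I - 8*(-6))*P(-12) = (8 - 8*(-6))*6 = (8 + 48)*6 = 56*6 = 336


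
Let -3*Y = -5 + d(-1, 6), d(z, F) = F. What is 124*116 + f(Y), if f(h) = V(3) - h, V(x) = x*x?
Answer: 43180/3 ≈ 14393.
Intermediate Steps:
V(x) = x²
Y = -⅓ (Y = -(-5 + 6)/3 = -⅓*1 = -⅓ ≈ -0.33333)
f(h) = 9 - h (f(h) = 3² - h = 9 - h)
124*116 + f(Y) = 124*116 + (9 - 1*(-⅓)) = 14384 + (9 + ⅓) = 14384 + 28/3 = 43180/3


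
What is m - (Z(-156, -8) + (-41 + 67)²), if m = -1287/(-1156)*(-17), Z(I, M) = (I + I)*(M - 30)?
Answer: -853463/68 ≈ -12551.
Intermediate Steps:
Z(I, M) = 2*I*(-30 + M) (Z(I, M) = (2*I)*(-30 + M) = 2*I*(-30 + M))
m = -1287/68 (m = -1287*(-1/1156)*(-17) = (1287/1156)*(-17) = -1287/68 ≈ -18.926)
m - (Z(-156, -8) + (-41 + 67)²) = -1287/68 - (2*(-156)*(-30 - 8) + (-41 + 67)²) = -1287/68 - (2*(-156)*(-38) + 26²) = -1287/68 - (11856 + 676) = -1287/68 - 1*12532 = -1287/68 - 12532 = -853463/68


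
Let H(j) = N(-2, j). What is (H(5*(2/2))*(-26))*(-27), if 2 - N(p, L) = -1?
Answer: 2106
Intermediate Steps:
N(p, L) = 3 (N(p, L) = 2 - 1*(-1) = 2 + 1 = 3)
H(j) = 3
(H(5*(2/2))*(-26))*(-27) = (3*(-26))*(-27) = -78*(-27) = 2106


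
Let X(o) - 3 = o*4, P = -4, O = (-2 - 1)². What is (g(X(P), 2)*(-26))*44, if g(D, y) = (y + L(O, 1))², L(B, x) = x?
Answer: -10296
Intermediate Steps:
O = 9 (O = (-3)² = 9)
X(o) = 3 + 4*o (X(o) = 3 + o*4 = 3 + 4*o)
g(D, y) = (1 + y)² (g(D, y) = (y + 1)² = (1 + y)²)
(g(X(P), 2)*(-26))*44 = ((1 + 2)²*(-26))*44 = (3²*(-26))*44 = (9*(-26))*44 = -234*44 = -10296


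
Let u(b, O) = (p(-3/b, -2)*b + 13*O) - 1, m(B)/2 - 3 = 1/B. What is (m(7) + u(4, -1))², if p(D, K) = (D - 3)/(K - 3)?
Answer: 1089/49 ≈ 22.224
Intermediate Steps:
m(B) = 6 + 2/B
p(D, K) = (-3 + D)/(-3 + K)
u(b, O) = -1 + 13*O + b*(⅗ + 3/(5*b)) (u(b, O) = (((-3 - 3/b)/(-3 - 2))*b + 13*O) - 1 = (((-3 - 3/b)/(-5))*b + 13*O) - 1 = ((-(-3 - 3/b)/5)*b + 13*O) - 1 = ((⅗ + 3/(5*b))*b + 13*O) - 1 = (b*(⅗ + 3/(5*b)) + 13*O) - 1 = (13*O + b*(⅗ + 3/(5*b))) - 1 = -1 + 13*O + b*(⅗ + 3/(5*b)))
(m(7) + u(4, -1))² = ((6 + 2/7) + (-⅖ + 13*(-1) + (⅗)*4))² = ((6 + 2*(⅐)) + (-⅖ - 13 + 12/5))² = ((6 + 2/7) - 11)² = (44/7 - 11)² = (-33/7)² = 1089/49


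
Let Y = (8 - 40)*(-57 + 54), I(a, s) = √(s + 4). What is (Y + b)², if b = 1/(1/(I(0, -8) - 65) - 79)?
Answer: 1605793310669796003/174285674992900 + 633599501*I/43571418748225 ≈ 9213.6 + 1.4542e-5*I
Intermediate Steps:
I(a, s) = √(4 + s)
Y = 96 (Y = -32*(-3) = 96)
b = 1/(-79 + (-65 - 2*I)/4229) (b = 1/(1/(√(4 - 8) - 65) - 79) = 1/(1/(√(-4) - 65) - 79) = 1/(1/(2*I - 65) - 79) = 1/(1/(-65 + 2*I) - 79) = 1/((-65 - 2*I)/4229 - 79) = 1/(-79 + (-65 - 2*I)/4229) ≈ -0.012656 + 8.0e-8*I)
(Y + b)² = (96 + (-83539/6600865 + I/13201730))² = (633599501/6600865 + I/13201730)²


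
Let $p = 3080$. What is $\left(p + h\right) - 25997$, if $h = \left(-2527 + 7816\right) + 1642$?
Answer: $-15986$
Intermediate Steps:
$h = 6931$ ($h = 5289 + 1642 = 6931$)
$\left(p + h\right) - 25997 = \left(3080 + 6931\right) - 25997 = 10011 - 25997 = -15986$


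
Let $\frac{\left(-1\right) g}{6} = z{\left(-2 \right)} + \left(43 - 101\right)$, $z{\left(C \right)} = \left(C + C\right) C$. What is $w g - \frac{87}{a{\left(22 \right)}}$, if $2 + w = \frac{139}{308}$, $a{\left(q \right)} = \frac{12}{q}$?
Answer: $- \frac{96113}{154} \approx -624.11$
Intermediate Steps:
$z{\left(C \right)} = 2 C^{2}$ ($z{\left(C \right)} = 2 C C = 2 C^{2}$)
$w = - \frac{477}{308}$ ($w = -2 + \frac{139}{308} = - \frac{477}{308} \approx -1.5487$)
$g = 300$ ($g = - 6 \left(2 \left(-2\right)^{2} + \left(43 - 101\right)\right) = - 6 \left(2 \cdot 4 - 58\right) = - 6 \left(8 - 58\right) = \left(-6\right) \left(-50\right) = 300$)
$w g - \frac{87}{a{\left(22 \right)}} = \left(- \frac{477}{308}\right) 300 - \frac{87}{12 \cdot \frac{1}{22}} = - \frac{35775}{77} - \frac{87}{12 \cdot \frac{1}{22}} = - \frac{35775}{77} - \frac{87}{\frac{6}{11}} = - \frac{35775}{77} - \frac{319}{2} = - \frac{96113}{154}$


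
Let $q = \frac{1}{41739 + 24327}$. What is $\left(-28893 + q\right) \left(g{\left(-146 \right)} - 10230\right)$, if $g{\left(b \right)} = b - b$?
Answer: $\frac{295870965235}{1001} \approx 2.9558 \cdot 10^{8}$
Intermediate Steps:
$g{\left(b \right)} = 0$
$q = \frac{1}{66066} \approx 1.5136 \cdot 10^{-5}$
$\left(-28893 + q\right) \left(g{\left(-146 \right)} - 10230\right) = \left(-28893 + \frac{1}{66066}\right) \left(0 - 10230\right) = - \frac{1908844937 \left(0 - 10230\right)}{66066} = \left(- \frac{1908844937}{66066}\right) \left(-10230\right) = \frac{295870965235}{1001}$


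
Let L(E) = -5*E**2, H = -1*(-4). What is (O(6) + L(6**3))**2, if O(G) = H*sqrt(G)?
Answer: 54419558496 - 1866240*sqrt(6) ≈ 5.4415e+10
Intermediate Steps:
H = 4
O(G) = 4*sqrt(G)
(O(6) + L(6**3))**2 = (4*sqrt(6) - 5*(6**3)**2)**2 = (4*sqrt(6) - 5*216**2)**2 = (4*sqrt(6) - 5*46656)**2 = (4*sqrt(6) - 233280)**2 = (-233280 + 4*sqrt(6))**2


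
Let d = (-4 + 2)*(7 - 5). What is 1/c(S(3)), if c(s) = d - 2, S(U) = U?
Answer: -⅙ ≈ -0.16667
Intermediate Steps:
d = -4 (d = -2*2 = -4)
c(s) = -6 (c(s) = -4 - 2 = -6)
1/c(S(3)) = 1/(-6) = -⅙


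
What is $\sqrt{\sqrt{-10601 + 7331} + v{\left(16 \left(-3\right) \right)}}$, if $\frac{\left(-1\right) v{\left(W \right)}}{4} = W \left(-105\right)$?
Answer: $\sqrt{-20160 + i \sqrt{3270}} \approx 0.201 + 141.99 i$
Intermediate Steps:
$v{\left(W \right)} = 420 W$ ($v{\left(W \right)} = - 4 W \left(-105\right) = - 4 \left(- 105 W\right) = 420 W$)
$\sqrt{\sqrt{-10601 + 7331} + v{\left(16 \left(-3\right) \right)}} = \sqrt{\sqrt{-10601 + 7331} + 420 \cdot 16 \left(-3\right)} = \sqrt{\sqrt{-3270} + 420 \left(-48\right)} = \sqrt{i \sqrt{3270} - 20160} = \sqrt{-20160 + i \sqrt{3270}}$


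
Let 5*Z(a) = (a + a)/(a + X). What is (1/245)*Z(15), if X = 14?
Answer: 6/7105 ≈ 0.00084448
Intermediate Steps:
Z(a) = 2*a/(5*(14 + a)) (Z(a) = ((a + a)/(a + 14))/5 = ((2*a)/(14 + a))/5 = (2*a/(14 + a))/5 = 2*a/(5*(14 + a)))
(1/245)*Z(15) = (1/245)*((⅖)*15/(14 + 15)) = (1*(1/245))*((⅖)*15/29) = ((⅖)*15*(1/29))/245 = (1/245)*(6/29) = 6/7105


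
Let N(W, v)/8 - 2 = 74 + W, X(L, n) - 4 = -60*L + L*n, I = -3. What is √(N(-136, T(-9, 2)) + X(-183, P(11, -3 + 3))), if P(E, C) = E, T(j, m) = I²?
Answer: √8491 ≈ 92.147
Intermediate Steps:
T(j, m) = 9 (T(j, m) = (-3)² = 9)
X(L, n) = 4 - 60*L + L*n (X(L, n) = 4 + (-60*L + L*n) = 4 - 60*L + L*n)
N(W, v) = 608 + 8*W (N(W, v) = 16 + 8*(74 + W) = 16 + (592 + 8*W) = 608 + 8*W)
√(N(-136, T(-9, 2)) + X(-183, P(11, -3 + 3))) = √((608 + 8*(-136)) + (4 - 60*(-183) - 183*11)) = √((608 - 1088) + (4 + 10980 - 2013)) = √(-480 + 8971) = √8491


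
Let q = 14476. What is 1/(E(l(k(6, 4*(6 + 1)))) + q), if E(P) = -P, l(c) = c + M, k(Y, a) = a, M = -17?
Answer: 1/14465 ≈ 6.9132e-5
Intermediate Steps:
l(c) = -17 + c (l(c) = c - 17 = -17 + c)
1/(E(l(k(6, 4*(6 + 1)))) + q) = 1/(-(-17 + 4*(6 + 1)) + 14476) = 1/(-(-17 + 4*7) + 14476) = 1/(-(-17 + 28) + 14476) = 1/(-1*11 + 14476) = 1/(-11 + 14476) = 1/14465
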